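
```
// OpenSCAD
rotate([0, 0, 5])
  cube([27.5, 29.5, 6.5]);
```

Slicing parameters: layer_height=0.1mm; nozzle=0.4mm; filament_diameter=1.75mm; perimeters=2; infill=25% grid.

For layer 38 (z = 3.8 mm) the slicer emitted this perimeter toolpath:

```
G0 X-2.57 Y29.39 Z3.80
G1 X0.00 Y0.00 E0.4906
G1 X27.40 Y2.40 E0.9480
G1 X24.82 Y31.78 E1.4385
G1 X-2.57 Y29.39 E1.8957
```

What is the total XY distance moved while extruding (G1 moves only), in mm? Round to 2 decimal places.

Sum the Euclidean lengths of each G1 segment: total = 113.99 mm.

113.99 mm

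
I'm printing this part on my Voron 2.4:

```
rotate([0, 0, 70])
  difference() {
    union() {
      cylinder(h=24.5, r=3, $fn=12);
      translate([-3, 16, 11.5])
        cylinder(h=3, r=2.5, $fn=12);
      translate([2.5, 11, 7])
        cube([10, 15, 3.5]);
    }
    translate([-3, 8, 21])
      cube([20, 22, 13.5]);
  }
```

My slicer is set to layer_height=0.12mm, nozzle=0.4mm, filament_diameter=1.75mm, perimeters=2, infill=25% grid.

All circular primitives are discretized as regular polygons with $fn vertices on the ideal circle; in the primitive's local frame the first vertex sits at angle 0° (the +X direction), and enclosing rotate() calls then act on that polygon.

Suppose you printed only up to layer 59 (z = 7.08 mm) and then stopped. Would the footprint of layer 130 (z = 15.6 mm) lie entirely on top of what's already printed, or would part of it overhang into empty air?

entirely on top

Compare the two slices. At z = 7.08: the cylinder: section is a regular 12-gon, circumradius r=3 (area = (12/2)·3.000²·sin(360°/12) = 27.00 mm²); the cylinder at (-3, 16) is not intersected at this z (z outside [11.5, 14.5]); the 10×15 cube at (2.5, 11) contributes its full rectangle (area 150.00 mm²); Taking the union: the 2 present regions are separate (no shared area or edge), so areas and boundary lengths simply add and each stays a separate island — area = 177.00 mm²; the cube at (-3, 8) does not reach this height (z outside [21, 34.5]); Taking the first minus the rest: none of the subtracted shapes is present at this height, so that combined region is unchanged — area = 177.00 mm²; (rotated 70° about Z; rotation is an isometry so areas/perimeters/island counts are preserved). At z = 15.6: the r=3 cylinder contributes a regular 12-gon of circumradius 3 (area = (12/2)·3.000²·sin(360°/12) = 27.00 mm²); the cylinder at (-3, 16) is absent (z outside [11.5, 14.5]); the cube at (2.5, 11) is not intersected at this z (z outside [7, 10.5]); Taking the union: only the r=3 cylinder is present, so the union is just that shape — area = 27.00 mm²; the cube at (-3, 8) is not intersected at this z (z outside [21, 34.5]); Taking the first minus the rest: none of the subtracted shapes is present at this height, so the result so far is unchanged — area = 27.00 mm²; (whole slice rotated 70° about Z — lengths, areas and connectivity unchanged). Checking containment: the cross-section at z = 15.6 is a subset of the cross-section at z = 7.08.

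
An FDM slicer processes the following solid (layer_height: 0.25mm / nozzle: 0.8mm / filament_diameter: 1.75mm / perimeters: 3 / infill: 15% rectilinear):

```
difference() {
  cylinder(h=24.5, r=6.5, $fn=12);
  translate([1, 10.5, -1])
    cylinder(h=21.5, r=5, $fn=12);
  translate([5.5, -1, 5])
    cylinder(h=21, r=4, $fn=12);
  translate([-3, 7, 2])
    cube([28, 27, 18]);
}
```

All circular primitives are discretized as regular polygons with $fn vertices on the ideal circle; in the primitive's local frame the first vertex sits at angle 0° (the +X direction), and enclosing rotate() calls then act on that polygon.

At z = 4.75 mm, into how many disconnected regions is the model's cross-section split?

At z = 4.75 mm: the cylinder: section is a regular 12-gon, circumradius r=6.5; the cylinder at (1, 10.5): section is a regular 12-gon, circumradius r=5; the cylinder at (5.5, -1) is absent (z outside [5, 26]); the cube at (-3, 7) (footprint 28×27) is included at this height; After the difference (first − rest): starting from the r=6.5 cylinder, the r=5 cylinder at (1, 10.5) partially overlaps it — only the 1.73 mm² overlap (of its 75.00 mm²) is removed, clipping the outline; the 28×27 cube at (-3, 7) misses the remaining region (no effect) — 1 connected region. The result has 1 disconnected region.

1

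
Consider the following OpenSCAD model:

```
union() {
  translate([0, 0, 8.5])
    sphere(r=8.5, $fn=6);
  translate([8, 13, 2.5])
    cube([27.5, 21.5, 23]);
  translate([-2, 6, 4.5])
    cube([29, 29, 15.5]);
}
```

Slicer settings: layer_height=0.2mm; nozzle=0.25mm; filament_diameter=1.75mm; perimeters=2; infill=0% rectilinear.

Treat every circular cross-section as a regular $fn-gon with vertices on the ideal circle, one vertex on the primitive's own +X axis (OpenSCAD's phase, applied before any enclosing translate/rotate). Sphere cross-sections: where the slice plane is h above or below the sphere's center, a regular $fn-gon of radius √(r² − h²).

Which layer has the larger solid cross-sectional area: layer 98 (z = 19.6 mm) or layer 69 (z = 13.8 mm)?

layer 69 (z = 13.8 mm)

Layer 98 (z = 19.6): the sphere is not intersected at this z (|z−center|=11.100 > r=8.5); the cube at (8, 13) (footprint 27.5×21.5) is included at this height (area 591.25 mm²); the 29×29 cube at (-2, 6) contributes its full rectangle (area 841.00 mm²); Merging all regions: the regions partially overlap — summed areas 1432.25 mm² minus the doubly-counted overlap 408.50 mm² gives 1023.75 mm² — area = 1023.75 mm². So its area = 1023.75 mm². Layer 69 (z = 13.8): the r=8.5 sphere contributes a regular 6-gon of circumradius √(8.5²−5.3²) = 6.645 (area = (6/2)·6.645²·sin(360°/6) = 114.73 mm²); the cube at (8, 13) is present — its section is the full 27.5×21.5 rectangle (area 591.25 mm²); the 29×29 cube at (-2, 6) contributes its full rectangle (area 841.00 mm²); Combining (union): the regions partially overlap — summed areas 1546.98 mm² minus the doubly-counted overlap 408.50 mm² gives 1138.48 mm² — area = 1138.48 mm². So its area = 1138.48 mm². Layer 69 is larger (1138.48 vs 1023.75 mm²).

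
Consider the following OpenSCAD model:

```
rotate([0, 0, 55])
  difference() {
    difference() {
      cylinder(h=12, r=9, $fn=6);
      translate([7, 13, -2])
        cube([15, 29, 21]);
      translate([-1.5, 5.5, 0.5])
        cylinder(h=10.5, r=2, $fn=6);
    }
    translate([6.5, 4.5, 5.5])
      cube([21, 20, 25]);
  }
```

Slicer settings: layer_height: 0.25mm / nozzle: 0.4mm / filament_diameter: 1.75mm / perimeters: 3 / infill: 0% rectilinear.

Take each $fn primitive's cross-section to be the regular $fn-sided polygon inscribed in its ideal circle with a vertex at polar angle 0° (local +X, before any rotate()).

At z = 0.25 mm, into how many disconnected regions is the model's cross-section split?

At z = 0.25 mm: the r=9 cylinder contributes a regular 6-gon of circumradius 9; the cube at (7, 13) (footprint 15×29) is included at this height; the cylinder at (-1.5, 5.5) is absent (z outside [0.5, 11]); Subtracting the remaining from the first: starting from the r=9 cylinder, the 15×29 cube at (7, 13) misses the remaining region (no effect) — 1 connected region; the cube at (6.5, 4.5) does not reach this height (z outside [5.5, 30.5]); Taking the first minus the rest: none of the subtracted shapes is present at this height, so that combined region is unchanged — 1 connected region; (rotated 55° about Z; rotation is an isometry so areas/perimeters/island counts are preserved). The result has 1 disconnected region.

1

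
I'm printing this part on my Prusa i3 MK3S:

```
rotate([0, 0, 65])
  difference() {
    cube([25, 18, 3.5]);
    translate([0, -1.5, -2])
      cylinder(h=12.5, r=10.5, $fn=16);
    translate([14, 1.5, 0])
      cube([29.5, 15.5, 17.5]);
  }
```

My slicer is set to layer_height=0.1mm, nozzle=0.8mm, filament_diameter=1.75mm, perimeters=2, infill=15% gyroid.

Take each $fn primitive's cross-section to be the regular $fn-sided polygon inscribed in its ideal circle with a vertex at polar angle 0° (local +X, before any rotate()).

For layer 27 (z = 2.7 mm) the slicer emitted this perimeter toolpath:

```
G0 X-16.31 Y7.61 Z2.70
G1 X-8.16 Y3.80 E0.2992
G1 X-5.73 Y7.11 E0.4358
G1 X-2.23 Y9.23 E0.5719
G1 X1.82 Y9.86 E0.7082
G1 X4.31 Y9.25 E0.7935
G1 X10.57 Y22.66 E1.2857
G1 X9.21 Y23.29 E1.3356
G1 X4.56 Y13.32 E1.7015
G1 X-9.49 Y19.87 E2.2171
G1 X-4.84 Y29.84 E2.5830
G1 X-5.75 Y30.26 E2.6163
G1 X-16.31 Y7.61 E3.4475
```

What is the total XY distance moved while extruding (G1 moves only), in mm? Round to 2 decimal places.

Sum the Euclidean lengths of each G1 segment: total = 103.65 mm.

103.65 mm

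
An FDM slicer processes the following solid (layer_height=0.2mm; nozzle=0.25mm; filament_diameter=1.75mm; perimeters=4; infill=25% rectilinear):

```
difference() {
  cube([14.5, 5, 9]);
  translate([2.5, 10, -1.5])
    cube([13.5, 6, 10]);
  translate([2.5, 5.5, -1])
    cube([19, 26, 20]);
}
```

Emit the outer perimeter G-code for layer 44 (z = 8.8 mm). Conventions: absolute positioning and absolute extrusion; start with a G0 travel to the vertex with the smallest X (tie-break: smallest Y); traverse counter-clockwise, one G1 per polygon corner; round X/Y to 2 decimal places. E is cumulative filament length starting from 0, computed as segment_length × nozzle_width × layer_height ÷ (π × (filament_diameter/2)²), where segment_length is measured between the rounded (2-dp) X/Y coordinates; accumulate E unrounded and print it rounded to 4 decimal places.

At z = 8.8 mm: the cube (footprint 14.5×5) is included at this height; the cube at (2.5, 10) does not reach this height (z outside [-1.5, 8.5]); the cube at (2.5, 5.5) (footprint 19×26) is included at this height; After the difference (first − rest): starting from the 14.5×5 cube, the 19×26 cube at (2.5, 5.5) misses the remaining region (no effect) — 1 connected region. The outline is a single polygon with 4 vertices. Extrusion per mm of travel: 0.25 × 0.2 / (π × 0.875²) = 0.020788. Accumulating E over each segment gives final E = 0.8107.

G0 X0.00 Y0.00 Z8.80
G1 X14.50 Y0.00 E0.3014
G1 X14.50 Y5.00 E0.4054
G1 X0.00 Y5.00 E0.7068
G1 X0.00 Y0.00 E0.8107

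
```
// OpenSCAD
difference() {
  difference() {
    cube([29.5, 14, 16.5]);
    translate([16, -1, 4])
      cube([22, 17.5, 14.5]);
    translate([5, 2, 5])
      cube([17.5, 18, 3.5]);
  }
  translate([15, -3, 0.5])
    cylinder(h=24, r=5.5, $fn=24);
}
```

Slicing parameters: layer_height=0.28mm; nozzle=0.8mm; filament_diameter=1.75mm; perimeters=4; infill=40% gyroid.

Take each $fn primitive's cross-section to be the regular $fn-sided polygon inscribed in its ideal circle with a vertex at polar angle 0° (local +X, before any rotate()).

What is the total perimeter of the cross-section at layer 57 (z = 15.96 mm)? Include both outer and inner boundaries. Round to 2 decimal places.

At z = 15.96 mm: the cube is present — its section is the full 29.5×14 rectangle (perimeter 87.00 mm); the cube at (16, -1) (footprint 22×17.5) is included at this height (perimeter 79.00 mm); the cube at (5, 2) is not intersected at this z (z outside [5, 8.5]); After the difference (first − rest): starting from the 29.5×14 cube, the 22×17.5 cube at (16, -1) partially overlaps it — only the 189.00 mm² overlap (of its 385.00 mm²) is removed, clipping the outline — boundary = 60.00 mm; the r=5.5 cylinder at (15, -3) gives a regular 24-gon of circumradius 5.5 (constant along its height) (perimeter = 2·24·5.500·sin(180°/24) = 34.46 mm); Subtracting the remaining from the first: starting from that combined region, the r=5.5 cylinder at (15, -3) partially overlaps it — only the 10.38 mm² overlap (of its 93.95 mm²) is removed, clipping the outline — boundary = 58.50 mm. Overall, the cross-section is a single solid region. Total boundary length (outer) = 58.50 mm.

58.50 mm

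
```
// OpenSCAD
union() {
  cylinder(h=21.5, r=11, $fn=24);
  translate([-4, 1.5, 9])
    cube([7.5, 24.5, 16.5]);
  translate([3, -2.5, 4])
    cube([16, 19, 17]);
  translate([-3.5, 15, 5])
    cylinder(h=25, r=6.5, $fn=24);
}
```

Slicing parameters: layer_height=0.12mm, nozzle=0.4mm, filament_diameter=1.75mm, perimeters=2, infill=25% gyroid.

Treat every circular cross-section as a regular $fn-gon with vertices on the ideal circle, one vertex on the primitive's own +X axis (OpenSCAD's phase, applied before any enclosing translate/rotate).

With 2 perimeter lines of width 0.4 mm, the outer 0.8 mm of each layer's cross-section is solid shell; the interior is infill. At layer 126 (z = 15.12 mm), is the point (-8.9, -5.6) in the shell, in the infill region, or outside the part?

At z = 15.12 mm: the r=11 cylinder contributes a regular 24-gon of circumradius 11; the cube at (-4, 1.5) (footprint 7.5×24.5) is included at this height; the 16×19 cube at (3, -2.5) contributes its full rectangle; the cylinder at (-3.5, 15): section is a regular 24-gon, circumradius r=6.5; Merging all regions: the regions partially overlap (shared area 227.31 mm²), so overlapping operands fuse into one piece — 1 connected region. Overall, the cross-section is a single solid region. The nearest boundary edge runs (-7.78, -7.78)→(-9.53, -5.50); distance from the point to it = 0.44 mm. The point is inside the cross-section, 0.44 mm from the nearest boundary — within the 0.8 mm shell band (2 × 0.4).

shell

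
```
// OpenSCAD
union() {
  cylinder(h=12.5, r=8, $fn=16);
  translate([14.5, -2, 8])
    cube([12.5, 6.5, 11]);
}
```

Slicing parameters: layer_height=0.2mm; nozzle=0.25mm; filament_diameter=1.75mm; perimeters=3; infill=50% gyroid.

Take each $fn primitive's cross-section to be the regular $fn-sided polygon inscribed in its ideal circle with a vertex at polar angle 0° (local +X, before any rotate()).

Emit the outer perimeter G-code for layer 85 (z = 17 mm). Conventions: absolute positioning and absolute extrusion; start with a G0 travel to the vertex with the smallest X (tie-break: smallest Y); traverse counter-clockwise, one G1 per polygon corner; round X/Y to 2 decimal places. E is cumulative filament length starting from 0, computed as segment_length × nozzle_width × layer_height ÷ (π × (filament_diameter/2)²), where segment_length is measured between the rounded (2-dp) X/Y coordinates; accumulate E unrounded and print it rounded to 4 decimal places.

G0 X14.50 Y-2.00 Z17.00
G1 X27.00 Y-2.00 E0.2598
G1 X27.00 Y4.50 E0.3950
G1 X14.50 Y4.50 E0.6548
G1 X14.50 Y-2.00 E0.7899

At z = 17 mm: the cylinder does not reach this height (z outside [0, 12.5]); the 12.5×6.5 cube at (14.5, -2) contributes its full rectangle; Taking the union: only the 12.5×6.5 cube at (14.5, -2) is present, so the union is just that shape — 1 connected region. The outline is a single polygon with 4 vertices. Extrusion per mm of travel: 0.25 × 0.2 / (π × 0.875²) = 0.020788. Accumulating E over each segment gives final E = 0.7899.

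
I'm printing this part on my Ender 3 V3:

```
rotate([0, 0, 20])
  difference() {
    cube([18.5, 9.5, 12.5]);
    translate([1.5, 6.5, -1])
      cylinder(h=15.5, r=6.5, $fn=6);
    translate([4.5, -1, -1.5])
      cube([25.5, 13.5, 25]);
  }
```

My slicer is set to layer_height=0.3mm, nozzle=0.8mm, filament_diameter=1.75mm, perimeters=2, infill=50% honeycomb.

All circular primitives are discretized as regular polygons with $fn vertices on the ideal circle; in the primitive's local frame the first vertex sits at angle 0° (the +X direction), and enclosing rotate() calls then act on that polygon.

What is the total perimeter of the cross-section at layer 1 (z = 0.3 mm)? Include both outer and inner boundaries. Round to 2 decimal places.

At z = 0.3 mm: the cube is present — its section is the full 18.5×9.5 rectangle (perimeter 56.00 mm); the r=6.5 cylinder at (1.5, 6.5) contributes a regular 6-gon of circumradius 6.5 (perimeter = 2·6·6.500·sin(180°/6) = 39.00 mm); the cube at (4.5, -1) (footprint 25.5×13.5) is included at this height (perimeter 78.00 mm); Subtracting the remaining from the first: starting from the 18.5×9.5 cube, the r=6.5 cylinder at (1.5, 6.5) partially overlaps it — only the 57.29 mm² overlap (of its 109.77 mm²) is removed, clipping the outline; the 25.5×13.5 cube at (4.5, -1) partially overlaps it — only the 114.54 mm² overlap (of its 344.25 mm²) is removed, clipping the outline — boundary = 10.74 mm; (rotated 20° about Z; rotation is an isometry so areas/perimeters/island counts are preserved). Overall, the cross-section is a single solid region. Total boundary length (outer) = 10.74 mm.

10.74 mm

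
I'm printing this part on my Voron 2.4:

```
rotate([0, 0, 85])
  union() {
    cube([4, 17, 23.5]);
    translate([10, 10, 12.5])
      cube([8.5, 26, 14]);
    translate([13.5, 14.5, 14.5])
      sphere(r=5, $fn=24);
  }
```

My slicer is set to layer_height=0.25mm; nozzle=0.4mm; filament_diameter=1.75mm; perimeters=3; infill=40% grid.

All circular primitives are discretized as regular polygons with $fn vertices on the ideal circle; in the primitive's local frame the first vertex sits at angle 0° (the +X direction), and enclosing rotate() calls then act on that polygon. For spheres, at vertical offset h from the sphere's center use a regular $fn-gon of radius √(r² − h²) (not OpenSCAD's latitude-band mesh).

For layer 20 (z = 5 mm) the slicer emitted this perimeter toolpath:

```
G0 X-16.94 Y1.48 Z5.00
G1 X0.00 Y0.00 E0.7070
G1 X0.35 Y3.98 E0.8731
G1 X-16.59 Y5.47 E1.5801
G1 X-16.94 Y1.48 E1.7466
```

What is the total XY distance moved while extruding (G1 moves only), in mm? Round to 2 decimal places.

Sum the Euclidean lengths of each G1 segment: total = 42.01 mm.

42.01 mm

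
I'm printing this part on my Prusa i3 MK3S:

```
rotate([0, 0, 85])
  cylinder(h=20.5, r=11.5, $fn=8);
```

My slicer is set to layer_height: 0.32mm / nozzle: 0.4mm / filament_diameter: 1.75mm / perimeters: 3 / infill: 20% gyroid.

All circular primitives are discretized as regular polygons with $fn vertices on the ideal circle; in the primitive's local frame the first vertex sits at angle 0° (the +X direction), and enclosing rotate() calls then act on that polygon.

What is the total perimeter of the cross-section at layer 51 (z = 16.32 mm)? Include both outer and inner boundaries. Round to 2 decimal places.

70.41 mm

At z = 16.32 mm: the r=11.5 cylinder contributes a regular 8-gon of circumradius 11.5 (perimeter = 2·8·11.500·sin(180°/8) = 70.41 mm); (rotated 85° about Z; rotation is an isometry so areas/perimeters/island counts are preserved). Overall, the cross-section is a single solid region. Total boundary length (outer) = 70.41 mm.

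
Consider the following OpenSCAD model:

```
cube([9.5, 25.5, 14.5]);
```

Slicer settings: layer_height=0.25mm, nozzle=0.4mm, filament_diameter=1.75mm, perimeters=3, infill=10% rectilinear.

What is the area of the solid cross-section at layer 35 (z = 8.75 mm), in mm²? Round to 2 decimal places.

242.25 mm²

At z = 8.75 mm: the 9.5×25.5 cube contributes its full rectangle (area 242.25 mm²). Overall, the cross-section is a single solid region. Net area = 242.25 mm².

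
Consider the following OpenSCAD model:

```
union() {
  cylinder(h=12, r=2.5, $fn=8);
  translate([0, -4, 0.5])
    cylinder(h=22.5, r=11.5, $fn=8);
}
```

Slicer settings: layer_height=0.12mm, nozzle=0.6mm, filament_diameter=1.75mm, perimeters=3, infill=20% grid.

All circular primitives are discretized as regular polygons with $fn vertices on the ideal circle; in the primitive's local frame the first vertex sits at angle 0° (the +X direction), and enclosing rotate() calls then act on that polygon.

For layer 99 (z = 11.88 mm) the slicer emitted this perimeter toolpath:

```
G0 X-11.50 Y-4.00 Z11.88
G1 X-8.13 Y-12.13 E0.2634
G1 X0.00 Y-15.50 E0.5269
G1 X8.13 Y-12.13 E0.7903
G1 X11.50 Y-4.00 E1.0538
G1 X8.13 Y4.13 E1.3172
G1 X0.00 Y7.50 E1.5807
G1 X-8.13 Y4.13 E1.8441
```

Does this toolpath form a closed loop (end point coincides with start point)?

Start point (G0): (-11.50, -4.00). End point (last G1): the path does not return to the start — open.

no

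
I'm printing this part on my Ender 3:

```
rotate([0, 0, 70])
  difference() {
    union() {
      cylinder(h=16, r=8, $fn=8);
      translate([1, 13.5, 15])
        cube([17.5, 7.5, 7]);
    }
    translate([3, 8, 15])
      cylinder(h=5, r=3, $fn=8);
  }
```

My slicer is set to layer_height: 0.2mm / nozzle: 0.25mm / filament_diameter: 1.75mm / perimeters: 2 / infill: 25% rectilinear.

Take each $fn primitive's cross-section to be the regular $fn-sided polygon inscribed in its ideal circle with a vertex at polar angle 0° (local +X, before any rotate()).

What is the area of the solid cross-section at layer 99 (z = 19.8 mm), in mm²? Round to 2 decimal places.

At z = 19.8 mm: the cylinder is not intersected at this z (z outside [0, 16]); the 17.5×7.5 cube at (1, 13.5) contributes its full rectangle (area 131.25 mm²); Merging all regions: only the 17.5×7.5 cube at (1, 13.5) is present, so the union is just that shape — area = 131.25 mm²; the r=3 cylinder at (3, 8) gives a regular 8-gon of circumradius 3 (constant along its height) (area = (8/2)·3.000²·sin(360°/8) = 25.46 mm²); Taking the first minus the rest: starting from that combined region (131.25 mm²), the r=3 cylinder at (3, 8) misses the remaining region (no effect) — area = 131.25 mm²; (rotated 70° about Z; rotation is an isometry so areas/perimeters/island counts are preserved). Overall, the cross-section is a single solid region. Net area = 131.25 mm².

131.25 mm²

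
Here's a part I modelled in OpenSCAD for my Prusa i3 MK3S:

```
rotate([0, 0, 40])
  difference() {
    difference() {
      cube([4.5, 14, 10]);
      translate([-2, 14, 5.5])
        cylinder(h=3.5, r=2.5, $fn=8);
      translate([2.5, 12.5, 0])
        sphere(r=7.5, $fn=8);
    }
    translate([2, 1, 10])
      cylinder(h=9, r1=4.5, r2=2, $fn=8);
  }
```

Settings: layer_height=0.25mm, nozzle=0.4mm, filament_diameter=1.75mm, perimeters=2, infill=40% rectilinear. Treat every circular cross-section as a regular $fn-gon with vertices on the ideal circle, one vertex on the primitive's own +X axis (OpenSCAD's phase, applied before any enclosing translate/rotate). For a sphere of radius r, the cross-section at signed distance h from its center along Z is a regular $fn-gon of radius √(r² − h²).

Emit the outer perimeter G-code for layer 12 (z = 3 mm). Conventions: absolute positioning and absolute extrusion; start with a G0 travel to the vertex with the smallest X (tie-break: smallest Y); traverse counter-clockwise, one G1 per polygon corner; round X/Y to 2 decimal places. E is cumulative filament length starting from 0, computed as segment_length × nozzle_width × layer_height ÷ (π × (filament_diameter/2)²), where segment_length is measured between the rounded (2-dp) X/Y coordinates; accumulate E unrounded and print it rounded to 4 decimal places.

At z = 3 mm: the cube (footprint 4.5×14) is included at this height; the cylinder at (-2, 14) does not reach this height (z outside [5.5, 9]); the r=7.5 sphere at (2.5, 12.5) contributes a regular 8-gon of circumradius √(7.5²−3²) = 6.874; Taking the first minus the rest: starting from the 4.5×14 cube, the r=7.5 sphere at (2.5, 12.5) partially overlaps it — only the 35.56 mm² overlap (of its 133.64 mm²) is removed, clipping the outline — 1 connected region; the cone at (2, 1) is absent (z outside [10, 19]); After the difference (first − rest): none of the subtracted shapes is present at this height, so the result so far is unchanged — 1 connected region; (whole slice rotated 40° about Z — lengths, areas and connectivity unchanged). The outline is a single polygon with 5 vertices. Extrusion per mm of travel: 0.4 × 0.25 / (π × 0.875²) = 0.041575. Accumulating E over each segment gives final E = 0.9350.

G0 X-4.28 Y5.10 Z3.00
G1 X0.00 Y0.00 E0.2768
G1 X3.45 Y2.89 E0.4639
G1 X-0.70 Y7.84 E0.7325
G1 X-1.70 Y5.92 E0.8225
G1 X-4.28 Y5.10 E0.9350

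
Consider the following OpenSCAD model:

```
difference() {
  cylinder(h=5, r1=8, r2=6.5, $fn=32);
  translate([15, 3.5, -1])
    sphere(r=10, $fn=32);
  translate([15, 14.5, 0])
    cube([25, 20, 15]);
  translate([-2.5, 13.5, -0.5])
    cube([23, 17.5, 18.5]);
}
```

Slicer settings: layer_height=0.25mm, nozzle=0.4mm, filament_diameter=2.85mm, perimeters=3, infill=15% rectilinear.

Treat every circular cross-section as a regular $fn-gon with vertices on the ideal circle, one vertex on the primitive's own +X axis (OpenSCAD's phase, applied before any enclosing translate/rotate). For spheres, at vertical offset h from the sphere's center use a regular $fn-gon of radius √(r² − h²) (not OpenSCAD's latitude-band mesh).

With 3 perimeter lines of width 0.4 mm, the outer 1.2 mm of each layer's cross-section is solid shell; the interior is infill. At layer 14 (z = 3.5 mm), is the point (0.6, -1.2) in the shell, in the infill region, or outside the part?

infill

At z = 3.5 mm: the cone: at t=0.700 of its height the radius interpolates to r₁+(r₂−r₁)t = 6.950, giving a regular 32-gon of that circumradius; the r=10 sphere at (15, 3.5) slices to a regular 32-gon of circumradius 8.930 (√(r²−h²) with h=4.5 from center); the cube at (15, 14.5) is present — its section is the full 25×20 rectangle; the cube at (-2.5, 13.5) is present — its section is the full 23×17.5 rectangle; Taking the first minus the rest: starting from the cone, the r=10 sphere at (15, 3.5) partially overlaps it — only the 1.04 mm² overlap (of its 248.94 mm²) is removed, clipping the outline; the 25×20 cube at (15, 14.5) misses the remaining region (no effect); the 23×17.5 cube at (-2.5, 13.5) misses the remaining region (no effect) — 1 connected region. Overall, the cross-section is a single solid region. The nearest boundary edge runs (3.86, -5.78)→(2.66, -6.42); distance from the point to it = 5.58 mm. The point is inside the cross-section and 5.58 mm from the nearest boundary — more than the 1.2 mm shell width (3 × 0.4), so it's in the infill interior.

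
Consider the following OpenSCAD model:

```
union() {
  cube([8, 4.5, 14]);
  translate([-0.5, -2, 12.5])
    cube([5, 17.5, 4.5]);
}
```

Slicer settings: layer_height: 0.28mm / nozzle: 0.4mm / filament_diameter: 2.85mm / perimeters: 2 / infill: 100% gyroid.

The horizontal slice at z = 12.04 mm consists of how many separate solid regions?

At z = 12.04 mm: the cube is present — its section is the full 8×4.5 rectangle; the cube at (-0.5, -2) is absent (z outside [12.5, 17]); Taking the union: only the 8×4.5 cube is present, so the union is just that shape — 1 connected region. The result has 1 disconnected region.

1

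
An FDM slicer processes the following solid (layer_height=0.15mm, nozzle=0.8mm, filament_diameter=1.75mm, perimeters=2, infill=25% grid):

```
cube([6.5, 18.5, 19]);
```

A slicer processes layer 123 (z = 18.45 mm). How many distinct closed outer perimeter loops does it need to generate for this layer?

1

At z = 18.45 mm: the cube is present — its section is the full 6.5×18.5 rectangle. The result has 1 disconnected region.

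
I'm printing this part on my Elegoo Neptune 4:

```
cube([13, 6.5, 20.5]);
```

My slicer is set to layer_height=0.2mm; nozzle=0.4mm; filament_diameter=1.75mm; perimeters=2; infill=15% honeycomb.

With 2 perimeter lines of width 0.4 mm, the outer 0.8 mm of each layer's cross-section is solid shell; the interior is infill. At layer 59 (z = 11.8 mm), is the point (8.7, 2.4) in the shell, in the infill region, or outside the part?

At z = 11.8 mm: the cube (footprint 13×6.5) is included at this height. Overall, the cross-section is a single solid region. The nearest boundary edge runs (0.00, 0.00)→(13.00, 0.00); distance from the point to it = 2.40 mm. The point is inside the cross-section and 2.40 mm from the nearest boundary — more than the 0.8 mm shell width (2 × 0.4), so it's in the infill interior.

infill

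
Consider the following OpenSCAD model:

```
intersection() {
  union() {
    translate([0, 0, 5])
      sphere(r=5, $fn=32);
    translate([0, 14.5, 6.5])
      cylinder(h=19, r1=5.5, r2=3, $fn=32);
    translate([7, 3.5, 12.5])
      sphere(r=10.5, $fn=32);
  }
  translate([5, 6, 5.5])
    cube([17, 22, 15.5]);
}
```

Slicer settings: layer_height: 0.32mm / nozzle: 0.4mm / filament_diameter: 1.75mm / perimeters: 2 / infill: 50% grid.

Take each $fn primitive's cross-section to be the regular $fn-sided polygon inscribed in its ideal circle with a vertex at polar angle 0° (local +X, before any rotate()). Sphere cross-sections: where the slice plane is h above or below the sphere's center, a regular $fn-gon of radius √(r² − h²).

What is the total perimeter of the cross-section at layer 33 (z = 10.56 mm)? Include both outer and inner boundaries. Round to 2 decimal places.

35.26 mm

At z = 10.56 mm: the sphere is not intersected at this z (|z−center|=5.560 > r=5); the cone at (0, 14.5) contributes a regular 32-gon of circumradius 4.966 (interpolated between r1=5.5 and r2=3 at t=0.214) (perimeter = 2·32·4.966·sin(180°/32) = 31.15 mm); the r=10.5 sphere at (7, 3.5) slices to a regular 32-gon of circumradius 10.319 (√(r²−h²) with h=1.94 from center) (perimeter = 2·32·10.319·sin(180°/32) = 64.73 mm); Taking the union: the regions partially overlap (shared area 10.82 mm²), so the edge portions inside another operand are dropped and the merged outline is re-measured after clipping — boundary = 80.43 mm; the cube at (5, 6) is present — its section is the full 17×22 rectangle (perimeter 78.00 mm); Taking the intersection: the 17×22 cube at (5, 6) partially overlaps that combined region; clipping to the common part keeps 73.07 mm² — boundary = 35.26 mm. Overall, the cross-section is a single solid region. Total boundary length (outer) = 35.26 mm.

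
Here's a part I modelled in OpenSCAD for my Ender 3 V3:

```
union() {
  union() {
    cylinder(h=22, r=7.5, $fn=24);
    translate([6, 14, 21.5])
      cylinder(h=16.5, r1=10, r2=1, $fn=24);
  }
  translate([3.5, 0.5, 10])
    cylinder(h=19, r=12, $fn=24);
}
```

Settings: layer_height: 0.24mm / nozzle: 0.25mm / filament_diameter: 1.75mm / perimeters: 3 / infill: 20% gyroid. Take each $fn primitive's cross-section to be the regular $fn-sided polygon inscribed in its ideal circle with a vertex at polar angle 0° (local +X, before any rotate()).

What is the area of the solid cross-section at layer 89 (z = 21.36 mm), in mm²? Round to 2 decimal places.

At z = 21.36 mm: the cylinder: section is a regular 24-gon, circumradius r=7.5 (area = (24/2)·7.500²·sin(360°/24) = 174.70 mm²); the cone at (6, 14) is absent (z outside [21.5, 38]); Merging all regions: only the r=7.5 cylinder is present, so the union is just that shape — area = 174.70 mm²; the r=12 cylinder at (3.5, 0.5) gives a regular 24-gon of circumradius 12 (constant along its height) (area = (24/2)·12.000²·sin(360°/24) = 447.24 mm²); Taking the union: the result so far lies entirely inside the r=12 cylinder at (3.5, 0.5), so the union is just the r=12 cylinder at (3.5, 0.5) — area = 447.24 mm². Overall, the cross-section is a single solid region. Net area = 447.24 mm².

447.24 mm²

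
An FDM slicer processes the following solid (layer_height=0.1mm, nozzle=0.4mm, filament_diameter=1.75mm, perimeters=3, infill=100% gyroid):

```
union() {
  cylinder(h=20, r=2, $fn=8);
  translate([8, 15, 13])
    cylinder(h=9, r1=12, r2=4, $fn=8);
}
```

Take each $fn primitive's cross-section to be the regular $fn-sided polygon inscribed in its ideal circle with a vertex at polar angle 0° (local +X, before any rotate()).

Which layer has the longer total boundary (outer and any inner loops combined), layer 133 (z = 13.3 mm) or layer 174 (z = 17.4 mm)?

Layer 133 (z = 13.3): the r=2 cylinder contributes a regular 8-gon of circumradius 2 (perimeter = 2·8·2.000·sin(180°/8) = 12.25 mm); the cone at (8, 15): at t=0.033 of its height the radius interpolates to r₁+(r₂−r₁)t = 11.733, giving a regular 8-gon of that circumradius (perimeter = 2·8·11.733·sin(180°/8) = 71.84 mm); Taking the union: the 2 present regions are separate (no shared area or edge), so areas and boundary lengths simply add and each stays a separate island — boundary = 84.09 mm. So its perimeter = 84.09 mm. Layer 174 (z = 17.4): the r=2 cylinder contributes a regular 8-gon of circumradius 2 (perimeter = 2·8·2.000·sin(180°/8) = 12.25 mm); the cone at (8, 15) (r1=12→r2=4) has section circumradius 8.089 here — a regular 8-gon (perimeter = 2·8·8.089·sin(180°/8) = 49.53 mm); Taking the union: the 2 present regions are separate (no shared area or edge), so areas and boundary lengths simply add and each stays a separate island — boundary = 61.77 mm. So its perimeter = 61.77 mm. Layer 133 is larger (84.09 vs 61.77 mm).

layer 133 (z = 13.3 mm)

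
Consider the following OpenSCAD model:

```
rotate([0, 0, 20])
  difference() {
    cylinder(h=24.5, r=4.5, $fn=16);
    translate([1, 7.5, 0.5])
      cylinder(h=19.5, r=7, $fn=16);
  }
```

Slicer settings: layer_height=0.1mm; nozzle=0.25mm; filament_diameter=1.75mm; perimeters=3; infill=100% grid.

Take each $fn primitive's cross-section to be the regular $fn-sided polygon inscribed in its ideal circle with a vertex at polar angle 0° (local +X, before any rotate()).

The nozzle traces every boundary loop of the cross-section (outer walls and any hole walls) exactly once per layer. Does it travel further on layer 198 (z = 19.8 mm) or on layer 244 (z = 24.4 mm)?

layer 244 (z = 24.4 mm)

Layer 198 (z = 19.8): the r=4.5 cylinder gives a regular 16-gon of circumradius 4.5 (constant along its height) (perimeter = 2·16·4.500·sin(180°/16) = 28.09 mm); the r=7 cylinder at (1, 7.5) gives a regular 16-gon of circumradius 7 (constant along its height) (perimeter = 2·16·7.000·sin(180°/16) = 43.70 mm); After the difference (first − rest): starting from the r=4.5 cylinder, the r=7 cylinder at (1, 7.5) partially overlaps it — only the 21.35 mm² overlap (of its 150.01 mm²) is removed, clipping the outline — boundary = 26.59 mm; (whole slice rotated 20° about Z — lengths, areas and connectivity unchanged). So its perimeter = 26.59 mm. Layer 244 (z = 24.4): the cylinder: section is a regular 16-gon, circumradius r=4.5 (perimeter = 2·16·4.500·sin(180°/16) = 28.09 mm); the cylinder at (1, 7.5) is absent (z outside [0.5, 20]); After the difference (first − rest): none of the subtracted shapes is present at this height, so the r=4.5 cylinder is unchanged — boundary = 28.09 mm; (whole slice rotated 20° about Z — lengths, areas and connectivity unchanged). So its perimeter = 28.09 mm. Layer 244 is larger (28.09 vs 26.59 mm).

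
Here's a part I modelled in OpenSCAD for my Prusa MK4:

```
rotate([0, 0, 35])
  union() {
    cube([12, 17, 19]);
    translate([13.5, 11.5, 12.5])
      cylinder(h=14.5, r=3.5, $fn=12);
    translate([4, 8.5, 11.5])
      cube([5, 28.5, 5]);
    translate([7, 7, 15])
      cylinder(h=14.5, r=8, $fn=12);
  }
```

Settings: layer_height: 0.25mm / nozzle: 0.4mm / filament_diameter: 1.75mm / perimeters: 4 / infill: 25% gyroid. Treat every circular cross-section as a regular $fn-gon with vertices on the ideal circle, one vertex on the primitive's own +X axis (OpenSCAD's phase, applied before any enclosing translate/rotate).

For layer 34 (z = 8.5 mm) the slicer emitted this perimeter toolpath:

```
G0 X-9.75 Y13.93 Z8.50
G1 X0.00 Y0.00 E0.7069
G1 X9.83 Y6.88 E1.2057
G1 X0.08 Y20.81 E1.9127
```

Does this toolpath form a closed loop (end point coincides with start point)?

no

Start point (G0): (-9.75, 13.93). End point (last G1): the path does not return to the start — open.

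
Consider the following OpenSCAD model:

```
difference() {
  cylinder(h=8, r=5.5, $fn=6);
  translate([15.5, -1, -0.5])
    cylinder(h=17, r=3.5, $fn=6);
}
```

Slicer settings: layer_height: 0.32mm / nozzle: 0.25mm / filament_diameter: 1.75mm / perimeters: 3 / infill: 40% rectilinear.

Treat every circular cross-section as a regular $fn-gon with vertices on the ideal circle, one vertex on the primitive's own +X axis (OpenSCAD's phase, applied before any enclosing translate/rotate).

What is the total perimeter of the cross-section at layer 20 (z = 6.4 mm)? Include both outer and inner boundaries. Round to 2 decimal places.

33.00 mm

At z = 6.4 mm: the r=5.5 cylinder contributes a regular 6-gon of circumradius 5.5 (perimeter = 2·6·5.500·sin(180°/6) = 33.00 mm); the r=3.5 cylinder at (15.5, -1) gives a regular 6-gon of circumradius 3.5 (constant along its height) (perimeter = 2·6·3.500·sin(180°/6) = 21.00 mm); Taking the first minus the rest: starting from the r=5.5 cylinder, the r=3.5 cylinder at (15.5, -1) misses the remaining region (no effect) — boundary = 33.00 mm. Overall, the cross-section is a single solid region. Total boundary length (outer) = 33.00 mm.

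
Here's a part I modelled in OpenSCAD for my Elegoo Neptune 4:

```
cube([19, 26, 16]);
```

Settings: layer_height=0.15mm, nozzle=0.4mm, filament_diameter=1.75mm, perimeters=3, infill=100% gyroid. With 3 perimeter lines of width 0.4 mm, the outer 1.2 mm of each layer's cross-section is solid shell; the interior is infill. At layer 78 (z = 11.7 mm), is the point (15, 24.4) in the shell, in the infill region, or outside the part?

infill

At z = 11.7 mm: the cube is present — its section is the full 19×26 rectangle. Overall, the cross-section is a single solid region. The nearest boundary edge runs (19.00, 26.00)→(0.00, 26.00); distance from the point to it = 1.60 mm. The point is inside the cross-section and 1.60 mm from the nearest boundary — more than the 1.2 mm shell width (3 × 0.4), so it's in the infill interior.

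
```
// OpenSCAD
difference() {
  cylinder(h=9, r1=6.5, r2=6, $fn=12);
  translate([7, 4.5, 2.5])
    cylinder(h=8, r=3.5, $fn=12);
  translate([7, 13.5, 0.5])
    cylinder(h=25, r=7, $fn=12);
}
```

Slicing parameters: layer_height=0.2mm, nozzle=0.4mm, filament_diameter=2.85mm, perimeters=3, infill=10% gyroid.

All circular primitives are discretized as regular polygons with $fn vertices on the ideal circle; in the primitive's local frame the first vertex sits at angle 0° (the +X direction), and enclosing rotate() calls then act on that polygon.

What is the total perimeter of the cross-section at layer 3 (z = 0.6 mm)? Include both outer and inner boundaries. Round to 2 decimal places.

At z = 0.6 mm: the cone: at t=0.067 of its height the radius interpolates to r₁+(r₂−r₁)t = 6.467, giving a regular 12-gon of that circumradius (perimeter = 2·12·6.467·sin(180°/12) = 40.17 mm); the cylinder at (7, 4.5) is absent (z outside [2.5, 10.5]); the r=7 cylinder at (7, 13.5) contributes a regular 12-gon of circumradius 7 (perimeter = 2·12·7.000·sin(180°/12) = 43.48 mm); Subtracting the remaining from the first: starting from the cone, the r=7 cylinder at (7, 13.5) misses the remaining region (no effect) — boundary = 40.17 mm. Overall, the cross-section is a single solid region. Total boundary length (outer) = 40.17 mm.

40.17 mm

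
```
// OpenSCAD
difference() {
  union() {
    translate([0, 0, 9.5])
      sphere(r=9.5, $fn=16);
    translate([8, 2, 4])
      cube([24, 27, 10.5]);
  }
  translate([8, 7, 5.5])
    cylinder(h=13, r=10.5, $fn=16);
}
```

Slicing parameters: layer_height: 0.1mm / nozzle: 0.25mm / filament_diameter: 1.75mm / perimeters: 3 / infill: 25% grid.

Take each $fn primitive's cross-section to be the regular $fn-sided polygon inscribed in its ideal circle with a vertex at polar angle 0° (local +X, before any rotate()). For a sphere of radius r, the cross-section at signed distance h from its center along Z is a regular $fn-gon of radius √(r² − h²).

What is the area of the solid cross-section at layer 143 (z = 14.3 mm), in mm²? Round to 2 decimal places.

637.96 mm²

At z = 14.3 mm: the r=9.5 sphere contributes a regular 16-gon of circumradius √(9.5²−4.8²) = 8.198 (area = (16/2)·8.198²·sin(360°/16) = 205.76 mm²); the 24×27 cube at (8, 2) contributes its full rectangle (area 648.00 mm²); Merging all regions: the 2 present regions are separate (no shared area or edge), so areas and boundary lengths simply add and each stays a separate island — area = 853.76 mm²; the r=10.5 cylinder at (8, 7) gives a regular 16-gon of circumradius 10.5 (constant along its height) (area = (16/2)·10.500²·sin(360°/16) = 337.53 mm²); Subtracting the remaining from the first: starting from that combined region (853.76 mm²), the r=10.5 cylinder at (8, 7) partially overlaps it — only the 215.80 mm² overlap (of its 337.53 mm²) is removed, clipping the outline — area = 637.96 mm². Overall, the cross-section has 2 separate islands. Net area = 637.96 mm².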